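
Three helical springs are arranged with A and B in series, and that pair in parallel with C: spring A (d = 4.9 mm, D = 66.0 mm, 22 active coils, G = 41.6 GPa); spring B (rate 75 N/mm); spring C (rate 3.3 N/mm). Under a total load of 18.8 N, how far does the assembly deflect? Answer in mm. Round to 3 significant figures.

4.99 mm

k_A = Gd⁴/(8D³N_a) = (41.6×10³)(4.9⁴)/(8·66.0³·22) = 0.47395 N/mm
Springs A,B series: k_AB = 1/(1/0.47395+1/75) = 0.47097 N/mm; parallel with C: k_eq = 0.47097+3.3 = 3.771 N/mm
δ = F/k_eq = 18.8/3.771 = 4.9854 mm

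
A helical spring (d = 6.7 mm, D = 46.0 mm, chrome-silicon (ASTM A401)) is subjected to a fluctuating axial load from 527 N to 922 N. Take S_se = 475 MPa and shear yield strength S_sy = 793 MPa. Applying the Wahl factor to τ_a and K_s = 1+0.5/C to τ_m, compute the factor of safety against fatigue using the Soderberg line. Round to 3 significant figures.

C = D/d = 46.0/6.7 = 6.8657; K_W = (4C−1)/(4C−4)+0.615/C = 1.2174; K_s = 1+0.5/C = 1.0728
F_a = (F_max−F_min)/2 = 197.5 N; F_m = (F_max+F_min)/2 = 724.5 N
τ_a = K_W·8F_aD/(πd³) = 1.2174 × 76.92 = 93.646 MPa
τ_m = K_s·8F_mD/(πd³) = 1.0728 × 282.17 = 302.72 MPa
Soderberg: 1/n_f = τ_a/S_se + τ_m/S_sy = 93.646/475 + 302.72/793 = 0.19715 + 0.38174 = 0.57889
n_f = 1/0.57889 = 1.727

1.73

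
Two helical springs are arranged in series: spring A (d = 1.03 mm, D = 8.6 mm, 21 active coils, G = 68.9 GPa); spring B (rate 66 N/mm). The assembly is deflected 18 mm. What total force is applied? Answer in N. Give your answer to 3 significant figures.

12.9 N

k_A = Gd⁴/(8D³N_a) = (68.9×10³)(1.03⁴)/(8·8.6³·21) = 0.72571 N/mm
Series: 1/k_eq = 1/0.72571 + 1/66 = 1.3931; k_eq = 0.71782 N/mm
F = k_eq·δ = 0.71782·18 = 12.921 N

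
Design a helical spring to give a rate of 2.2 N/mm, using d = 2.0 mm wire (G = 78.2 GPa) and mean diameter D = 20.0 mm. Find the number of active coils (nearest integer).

N_a = Gd⁴/(8D³k) = (78.2×10³ × 2.0⁴)/(8 × 20.0³ × 2.2)
    = 1.2512e+06 / 140800 = 8.886 → 9 coils

9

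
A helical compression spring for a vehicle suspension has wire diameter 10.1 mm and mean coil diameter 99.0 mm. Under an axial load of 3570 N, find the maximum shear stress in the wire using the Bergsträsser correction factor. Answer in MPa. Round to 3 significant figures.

994 MPa

Spring index C = D/d = 99.0/10.1 = 9.8020
K_B = (4C+2)/(4C−3) = 41.208/36.208 = 1.1381
τ₀ = 8FD/(πd³) = 8·3570·99.0/(π·10.1³) = 2.82744e+06/3236.8 = 873.53 MPa
τ_max = K·τ₀ = 1.1381 × 873.53 = 994.16 MPa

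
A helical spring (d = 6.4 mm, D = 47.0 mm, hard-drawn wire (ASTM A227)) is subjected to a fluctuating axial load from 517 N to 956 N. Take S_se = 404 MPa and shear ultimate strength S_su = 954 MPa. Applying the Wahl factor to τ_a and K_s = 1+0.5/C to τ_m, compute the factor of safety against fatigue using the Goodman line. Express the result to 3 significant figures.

C = D/d = 47.0/6.4 = 7.3438; K_W = (4C−1)/(4C−4)+0.615/C = 1.2020; K_s = 1+0.5/C = 1.0681
F_a = (F_max−F_min)/2 = 219.5 N; F_m = (F_max+F_min)/2 = 736.5 N
τ_a = K_W·8F_aD/(πd³) = 1.2020 × 100.21 = 120.46 MPa
τ_m = K_s·8F_mD/(πd³) = 1.0681 × 336.26 = 359.15 MPa
Goodman: 1/n_f = τ_a/S_se + τ_m/S_su = 120.46/404 + 359.15/954 = 0.29816 + 0.37647 = 0.67463
n_f = 1/0.67463 = 1.482

1.48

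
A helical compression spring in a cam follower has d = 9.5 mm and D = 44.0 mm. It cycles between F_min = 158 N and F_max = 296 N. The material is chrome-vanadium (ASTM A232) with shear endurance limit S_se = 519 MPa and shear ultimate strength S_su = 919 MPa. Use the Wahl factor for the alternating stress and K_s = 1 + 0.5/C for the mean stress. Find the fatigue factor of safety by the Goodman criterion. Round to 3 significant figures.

16.9

C = D/d = 44.0/9.5 = 4.6316; K_W = (4C−1)/(4C−4)+0.615/C = 1.3393; K_s = 1+0.5/C = 1.1080
F_a = (F_max−F_min)/2 = 69 N; F_m = (F_max+F_min)/2 = 227 N
τ_a = K_W·8F_aD/(πd³) = 1.3393 × 9.0172 = 12.077 MPa
τ_m = K_s·8F_mD/(πd³) = 1.1080 × 29.665 = 32.868 MPa
Goodman: 1/n_f = τ_a/S_se + τ_m/S_su = 12.077/519 + 32.868/919 = 0.02327 + 0.03576 = 0.059034
n_f = 1/0.059034 = 16.94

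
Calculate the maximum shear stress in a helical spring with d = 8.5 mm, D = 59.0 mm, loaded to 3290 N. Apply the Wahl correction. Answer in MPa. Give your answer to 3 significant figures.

978 MPa

Spring index C = D/d = 59.0/8.5 = 6.9412
K_W = (4C−1)/(4C−4) + 0.615/C = 26.765/23.765 + 0.0886 = 1.2148
τ₀ = 8FD/(πd³) = 8·3290·59.0/(π·8.5³) = 1.55288e+06/1929.3 = 804.88 MPa
τ_max = K·τ₀ = 1.2148 × 804.88 = 977.8 MPa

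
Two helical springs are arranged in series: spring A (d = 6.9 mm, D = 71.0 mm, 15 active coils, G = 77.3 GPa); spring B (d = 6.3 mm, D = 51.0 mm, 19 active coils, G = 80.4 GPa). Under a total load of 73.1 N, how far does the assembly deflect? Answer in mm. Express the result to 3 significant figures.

29.6 mm

k_A = Gd⁴/(8D³N_a) = (77.3×10³)(6.9⁴)/(8·71.0³·15) = 4.0796 N/mm
k_B = Gd⁴/(8D³N_a) = (80.4×10³)(6.3⁴)/(8·51.0³·19) = 6.2815 N/mm
Series: 1/k_eq = 1/4.0796 + 1/6.2815 = 0.40432; k_eq = 2.4733 N/mm
δ = F/k_eq = 73.1/2.4733 = 29.556 mm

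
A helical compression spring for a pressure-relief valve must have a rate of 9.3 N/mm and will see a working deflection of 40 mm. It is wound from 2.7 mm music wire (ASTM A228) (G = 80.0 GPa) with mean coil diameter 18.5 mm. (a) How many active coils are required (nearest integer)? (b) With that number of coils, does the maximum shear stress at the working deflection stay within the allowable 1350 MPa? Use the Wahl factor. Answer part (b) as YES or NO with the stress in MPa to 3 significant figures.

(a) 9 coils; (b) YES, τ_max = 1090 MPa

N_a = Gd⁴/(8D³k) = (80.0×10³)(2.7⁴)/(8·18.5³·9.3) = 9.025 → N_a = 9
Actual rate k = Gd⁴/(8D³·9) = 9.326 N/mm
Working load F = kδ = 9.326·40 = 373.04 N
C = 18.5/2.7 = 6.8519; K_W = (4C−1)/(4C−4)+0.615/C = 1.2179
τ_max = K_W·8FD/(πd³) = 1.2179·892.85 = 1087.4 MPa
τ_max ≤ 1350 MPa → acceptable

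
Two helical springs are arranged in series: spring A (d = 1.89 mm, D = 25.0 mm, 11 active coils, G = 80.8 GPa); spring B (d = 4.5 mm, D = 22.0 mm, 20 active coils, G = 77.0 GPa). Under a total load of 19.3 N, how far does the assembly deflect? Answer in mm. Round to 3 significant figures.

26.8 mm

k_A = Gd⁴/(8D³N_a) = (80.8×10³)(1.89⁴)/(8·25.0³·11) = 0.74982 N/mm
k_B = Gd⁴/(8D³N_a) = (77.0×10³)(4.5⁴)/(8·22.0³·20) = 18.533 N/mm
Series: 1/k_eq = 1/0.74982 + 1/18.533 = 1.3876; k_eq = 0.72066 N/mm
δ = F/k_eq = 19.3/0.72066 = 26.781 mm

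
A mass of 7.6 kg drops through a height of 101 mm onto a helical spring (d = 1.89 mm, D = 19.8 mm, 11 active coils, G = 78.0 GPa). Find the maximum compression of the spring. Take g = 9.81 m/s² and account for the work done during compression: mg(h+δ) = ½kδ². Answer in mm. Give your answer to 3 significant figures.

k = Gd⁴/(8D³N_a) = (78.0×10³)(1.89⁴)/(8·19.8³·11) = 1.457 N/mm
W = mg = 7.6 × 9.81 = 74.556 N
½kδ² − Wδ − Wh = 0 → δ = (W + √(W² + 2kWh))/k
δ = (74.556 + √(5558.6 + 21943.1))/1.457 = (74.556 + 165.84)/1.457 = 164.99 mm

165 mm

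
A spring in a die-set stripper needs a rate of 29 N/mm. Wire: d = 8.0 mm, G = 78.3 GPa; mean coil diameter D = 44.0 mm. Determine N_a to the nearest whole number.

16

N_a = Gd⁴/(8D³k) = (78.3×10³ × 8.0⁴)/(8 × 44.0³ × 29)
    = 3.20717e+08 / 1.97627e+07 = 16.23 → 16 coils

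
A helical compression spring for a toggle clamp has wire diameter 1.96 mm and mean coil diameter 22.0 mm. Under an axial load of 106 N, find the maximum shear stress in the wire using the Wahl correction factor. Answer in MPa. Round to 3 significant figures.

Spring index C = D/d = 22.0/1.96 = 11.2245
K_W = (4C−1)/(4C−4) + 0.615/C = 43.898/40.898 + 0.0548 = 1.1281
τ₀ = 8FD/(πd³) = 8·106·22.0/(π·1.96³) = 18656/23.655 = 788.68 MPa
τ_max = K·τ₀ = 1.1281 × 788.68 = 889.74 MPa

890 MPa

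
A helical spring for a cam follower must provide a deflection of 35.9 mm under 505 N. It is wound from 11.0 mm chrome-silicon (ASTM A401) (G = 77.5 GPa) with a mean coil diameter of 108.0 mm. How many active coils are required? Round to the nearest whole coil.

Required rate k = F/δ = 505/35.9 = 14.067 N/mm
N_a = Gd⁴/(8D³k) = (77.5×10³ × 11.0⁴)/(8 × 108.0³ × 14.067)
    = 1.13468e+09 / 1.41761e+08 = 8.004 → 8 coils

8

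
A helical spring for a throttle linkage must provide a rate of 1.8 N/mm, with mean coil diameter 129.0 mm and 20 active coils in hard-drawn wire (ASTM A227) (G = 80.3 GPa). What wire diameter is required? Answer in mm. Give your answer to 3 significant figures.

d = (8D³N_a·k / G)^(1/4) = (8·129.0³·20·1.8 / (80.3×10³))^0.25
  = (7699.2)^0.25 = 9.3672 mm

9.37 mm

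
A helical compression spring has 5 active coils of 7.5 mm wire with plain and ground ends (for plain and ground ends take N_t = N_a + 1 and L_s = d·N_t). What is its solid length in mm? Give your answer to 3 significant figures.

45.0 mm

plain and ground ends: N_t = N_a + 1 = 5 + 1 = 6
L_s = d·N_t = 7.5 × 6 = 45 mm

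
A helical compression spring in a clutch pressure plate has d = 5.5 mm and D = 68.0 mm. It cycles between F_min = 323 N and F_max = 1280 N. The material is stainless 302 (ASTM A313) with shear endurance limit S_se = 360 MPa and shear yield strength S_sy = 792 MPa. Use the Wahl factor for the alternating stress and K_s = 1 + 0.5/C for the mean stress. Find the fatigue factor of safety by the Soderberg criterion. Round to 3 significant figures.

C = D/d = 68.0/5.5 = 12.3636; K_W = (4C−1)/(4C−4)+0.615/C = 1.1157; K_s = 1+0.5/C = 1.0404
F_a = (F_max−F_min)/2 = 478.5 N; F_m = (F_max+F_min)/2 = 801.5 N
τ_a = K_W·8F_aD/(πd³) = 1.1157 × 498.02 = 555.66 MPa
τ_m = K_s·8F_mD/(πd³) = 1.0404 × 834.19 = 867.92 MPa
Soderberg: 1/n_f = τ_a/S_se + τ_m/S_sy = 555.66/360 + 867.92/792 = 1.54349 + 1.09586 = 2.6394
n_f = 1/2.6394 = 0.3789

0.379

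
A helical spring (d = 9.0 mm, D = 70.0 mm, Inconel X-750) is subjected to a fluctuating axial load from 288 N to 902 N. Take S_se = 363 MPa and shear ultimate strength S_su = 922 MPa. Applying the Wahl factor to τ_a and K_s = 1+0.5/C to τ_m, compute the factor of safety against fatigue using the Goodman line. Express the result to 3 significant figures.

2.42

C = D/d = 70.0/9.0 = 7.7778; K_W = (4C−1)/(4C−4)+0.615/C = 1.1897; K_s = 1+0.5/C = 1.0643
F_a = (F_max−F_min)/2 = 307 N; F_m = (F_max+F_min)/2 = 595 N
τ_a = K_W·8F_aD/(πd³) = 1.1897 × 75.067 = 89.309 MPa
τ_m = K_s·8F_mD/(πd³) = 1.0643 × 145.49 = 154.84 MPa
Goodman: 1/n_f = τ_a/S_se + τ_m/S_su = 89.309/363 + 154.84/922 = 0.24603 + 0.16794 = 0.41397
n_f = 1/0.41397 = 2.416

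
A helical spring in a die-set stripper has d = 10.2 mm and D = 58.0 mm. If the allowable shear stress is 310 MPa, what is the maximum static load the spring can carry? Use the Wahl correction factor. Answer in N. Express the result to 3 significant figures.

1760 N

C = D/d = 58.0/10.2 = 5.6863
K_W = (4C−1)/(4C−4) + 0.615/C = 21.745/18.745 + 0.1082 = 1.2682
τ_max = K·8FD/(πd³) → F_max = τ_allow·πd³/(8DK)
F_max = 310·π·10.2³/(8·58.0·1.2682) = 1.0335e+06/588.44 = 1756.3 N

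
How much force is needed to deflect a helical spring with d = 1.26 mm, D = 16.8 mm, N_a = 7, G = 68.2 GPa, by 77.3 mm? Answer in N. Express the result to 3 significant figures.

50.0 N

k = Gd⁴/(8D³N_a) = (68.2×10³)(1.26⁴)/(8·16.8³·7) = 0.64737 N/mm
F = k·δ = 0.64737 × 77.3 = 50.041 N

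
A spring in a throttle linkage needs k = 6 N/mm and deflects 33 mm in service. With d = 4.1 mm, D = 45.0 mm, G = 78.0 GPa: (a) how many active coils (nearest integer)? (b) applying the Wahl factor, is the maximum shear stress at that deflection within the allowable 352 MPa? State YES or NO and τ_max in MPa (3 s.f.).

(a) 5 coils; (b) NO, τ_max = 375 MPa

N_a = Gd⁴/(8D³k) = (78.0×10³)(4.1⁴)/(8·45.0³·6) = 5.039 → N_a = 5
Actual rate k = Gd⁴/(8D³·5) = 6.0469 N/mm
Working load F = kδ = 6.0469·33 = 199.55 N
C = 45.0/4.1 = 10.9756; K_W = (4C−1)/(4C−4)+0.615/C = 1.1312
τ_max = K_W·8FD/(πd³) = 1.1312·331.78 = 375.31 MPa
τ_max > 352 MPa → exceeds allowable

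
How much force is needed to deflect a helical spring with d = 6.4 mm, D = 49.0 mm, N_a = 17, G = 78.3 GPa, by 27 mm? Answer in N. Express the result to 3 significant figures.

k = Gd⁴/(8D³N_a) = (78.3×10³)(6.4⁴)/(8·49.0³·17) = 8.2102 N/mm
F = k·δ = 8.2102 × 27 = 221.68 N

222 N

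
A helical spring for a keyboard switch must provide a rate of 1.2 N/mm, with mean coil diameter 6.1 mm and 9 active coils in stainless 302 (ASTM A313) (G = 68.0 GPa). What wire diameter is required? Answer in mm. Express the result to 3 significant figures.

d = (8D³N_a·k / G)^(1/4) = (8·6.1³·9·1.2 / (68.0×10³))^0.25
  = (0.2884)^0.25 = 0.7328 mm

0.733 mm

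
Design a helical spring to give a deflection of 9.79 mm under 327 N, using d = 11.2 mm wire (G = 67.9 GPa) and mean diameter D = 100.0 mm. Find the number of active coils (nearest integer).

Required rate k = F/δ = 327/9.79 = 33.401 N/mm
N_a = Gd⁴/(8D³k) = (67.9×10³ × 11.2⁴)/(8 × 100.0³ × 33.401)
    = 1.06842e+09 / 2.67211e+08 = 3.998 → 4 coils

4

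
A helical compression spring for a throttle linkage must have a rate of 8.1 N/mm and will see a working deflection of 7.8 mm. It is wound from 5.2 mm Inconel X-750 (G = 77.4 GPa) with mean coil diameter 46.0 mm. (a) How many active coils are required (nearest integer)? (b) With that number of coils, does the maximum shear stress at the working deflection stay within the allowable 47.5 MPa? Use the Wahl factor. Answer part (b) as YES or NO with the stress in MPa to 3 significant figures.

(a) 9 coils; (b) NO, τ_max = 61.1 MPa

N_a = Gd⁴/(8D³k) = (77.4×10³)(5.2⁴)/(8·46.0³·8.1) = 8.972 → N_a = 9
Actual rate k = Gd⁴/(8D³·9) = 8.0751 N/mm
Working load F = kδ = 8.0751·7.8 = 62.986 N
C = 46.0/5.2 = 8.8462; K_W = (4C−1)/(4C−4)+0.615/C = 1.1651
τ_max = K_W·8FD/(πd³) = 1.1651·52.472 = 61.136 MPa
τ_max > 47.5 MPa → exceeds allowable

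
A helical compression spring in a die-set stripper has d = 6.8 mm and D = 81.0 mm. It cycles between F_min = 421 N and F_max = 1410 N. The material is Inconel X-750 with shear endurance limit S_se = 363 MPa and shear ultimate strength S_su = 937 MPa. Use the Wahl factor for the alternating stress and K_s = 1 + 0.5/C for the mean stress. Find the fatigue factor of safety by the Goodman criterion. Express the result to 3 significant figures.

C = D/d = 81.0/6.8 = 11.9118; K_W = (4C−1)/(4C−4)+0.615/C = 1.1204; K_s = 1+0.5/C = 1.0420
F_a = (F_max−F_min)/2 = 494.5 N; F_m = (F_max+F_min)/2 = 915.5 N
τ_a = K_W·8F_aD/(πd³) = 1.1204 × 324.39 = 363.43 MPa
τ_m = K_s·8F_mD/(πd³) = 1.0420 × 600.56 = 625.77 MPa
Goodman: 1/n_f = τ_a/S_se + τ_m/S_su = 363.43/363 + 625.77/937 = 1.00119 + 0.66784 = 1.669
n_f = 1/1.669 = 0.5991

0.599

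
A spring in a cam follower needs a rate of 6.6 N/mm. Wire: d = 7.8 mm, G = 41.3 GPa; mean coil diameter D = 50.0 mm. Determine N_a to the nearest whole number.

N_a = Gd⁴/(8D³k) = (41.3×10³ × 7.8⁴)/(8 × 50.0³ × 6.6)
    = 1.52872e+08 / 6.6e+06 = 23.16 → 23 coils

23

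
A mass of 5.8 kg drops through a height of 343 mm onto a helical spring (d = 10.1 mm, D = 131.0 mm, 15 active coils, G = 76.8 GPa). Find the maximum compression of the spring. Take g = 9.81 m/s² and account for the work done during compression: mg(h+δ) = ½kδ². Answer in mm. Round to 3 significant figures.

k = Gd⁴/(8D³N_a) = (76.8×10³)(10.1⁴)/(8·131.0³·15) = 2.9625 N/mm
W = mg = 5.8 × 9.81 = 56.898 N
½kδ² − Wδ − Wh = 0 → δ = (W + √(W² + 2kWh))/k
δ = (56.898 + √(3237.4 + 115631))/2.9625 = (56.898 + 344.77)/2.9625 = 135.59 mm

136 mm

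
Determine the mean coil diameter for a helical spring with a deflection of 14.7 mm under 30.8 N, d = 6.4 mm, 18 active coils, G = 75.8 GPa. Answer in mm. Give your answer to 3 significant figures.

Required rate k = F/δ = 30.8/14.7 = 2.0952 N/mm
D = (Gd⁴/(8N_a·k))^(1/3) = (75.8×10³·6.4⁴/(8·18·2.0952))^(1/3)
  = (421496)^(1/3) = 74.9775 mm

75.0 mm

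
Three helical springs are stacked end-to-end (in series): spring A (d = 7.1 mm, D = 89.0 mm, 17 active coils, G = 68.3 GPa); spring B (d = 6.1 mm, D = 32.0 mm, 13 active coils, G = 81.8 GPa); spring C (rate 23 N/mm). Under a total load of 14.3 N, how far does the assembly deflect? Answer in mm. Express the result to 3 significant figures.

8.95 mm

k_A = Gd⁴/(8D³N_a) = (68.3×10³)(7.1⁴)/(8·89.0³·17) = 1.8103 N/mm
k_B = Gd⁴/(8D³N_a) = (81.8×10³)(6.1⁴)/(8·32.0³·13) = 33.235 N/mm
Series: 1/k_eq = 1/1.8103 + 1/33.235 + 1/23 = 0.62597; k_eq = 1.5975 N/mm
δ = F/k_eq = 14.3/1.5975 = 8.9514 mm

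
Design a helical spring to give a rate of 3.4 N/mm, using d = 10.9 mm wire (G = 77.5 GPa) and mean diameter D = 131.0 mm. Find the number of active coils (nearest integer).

18

N_a = Gd⁴/(8D³k) = (77.5×10³ × 10.9⁴)/(8 × 131.0³ × 3.4)
    = 1.09398e+09 / 6.11481e+07 = 17.89 → 18 coils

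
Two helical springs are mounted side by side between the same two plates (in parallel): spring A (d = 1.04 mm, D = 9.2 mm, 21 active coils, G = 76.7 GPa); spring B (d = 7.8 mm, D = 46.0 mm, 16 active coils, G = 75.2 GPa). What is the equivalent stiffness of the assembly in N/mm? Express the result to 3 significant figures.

23.0 N/mm

k_A = Gd⁴/(8D³N_a) = (76.7×10³)(1.04⁴)/(8·9.2³·21) = 0.68589 N/mm
k_B = Gd⁴/(8D³N_a) = (75.2×10³)(7.8⁴)/(8·46.0³·16) = 22.342 N/mm
Parallel: k_eq = 0.68589 + 22.342 = 23.027 N/mm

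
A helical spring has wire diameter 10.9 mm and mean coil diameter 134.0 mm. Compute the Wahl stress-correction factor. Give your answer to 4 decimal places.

C = D/d = 134.0/10.9 = 12.2936
K_W = (4C−1)/(4C−4) + 0.615/C = 48.174/45.174 + 0.0500 = 1.1164

1.1164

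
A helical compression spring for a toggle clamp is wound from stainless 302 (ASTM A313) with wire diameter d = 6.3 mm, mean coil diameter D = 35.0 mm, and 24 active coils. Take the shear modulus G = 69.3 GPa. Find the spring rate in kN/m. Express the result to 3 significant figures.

13.3 kN/m

k = Gd⁴/(8D³N_a) = (69.3×10³ × 6.3⁴) / (8 × 35.0³ × 24)
  = 1.09168e+08 / 8.232e+06 = 13.261 N/mm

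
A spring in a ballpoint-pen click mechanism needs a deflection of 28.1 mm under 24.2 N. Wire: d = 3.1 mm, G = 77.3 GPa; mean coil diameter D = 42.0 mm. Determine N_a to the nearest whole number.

14

Required rate k = F/δ = 24.2/28.1 = 0.86121 N/mm
N_a = Gd⁴/(8D³k) = (77.3×10³ × 3.1⁴)/(8 × 42.0³ × 0.86121)
    = 7.13882e+06 / 510443 = 13.99 → 14 coils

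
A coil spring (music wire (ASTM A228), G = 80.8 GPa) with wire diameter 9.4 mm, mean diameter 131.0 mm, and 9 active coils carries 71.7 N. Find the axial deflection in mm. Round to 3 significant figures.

k = Gd⁴/(8D³N_a) = (80.8×10³)(9.4⁴)/(8·131.0³·9) = 3.8974 N/mm
δ = F/k = 71.7 / 3.8974 = 18.397 mm

18.4 mm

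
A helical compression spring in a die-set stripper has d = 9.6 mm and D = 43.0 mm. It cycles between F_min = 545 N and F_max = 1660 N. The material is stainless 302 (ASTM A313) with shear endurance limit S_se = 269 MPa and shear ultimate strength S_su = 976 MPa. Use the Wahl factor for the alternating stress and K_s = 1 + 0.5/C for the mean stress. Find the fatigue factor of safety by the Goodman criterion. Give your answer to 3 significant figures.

1.99

C = D/d = 43.0/9.6 = 4.4792; K_W = (4C−1)/(4C−4)+0.615/C = 1.3529; K_s = 1+0.5/C = 1.1116
F_a = (F_max−F_min)/2 = 557.5 N; F_m = (F_max+F_min)/2 = 1102.5 N
τ_a = K_W·8F_aD/(πd³) = 1.3529 × 68.999 = 93.346 MPa
τ_m = K_s·8F_mD/(πd³) = 1.1116 × 136.45 = 151.68 MPa
Goodman: 1/n_f = τ_a/S_se + τ_m/S_su = 93.346/269 + 151.68/976 = 0.34701 + 0.15541 = 0.50242
n_f = 1/0.50242 = 1.99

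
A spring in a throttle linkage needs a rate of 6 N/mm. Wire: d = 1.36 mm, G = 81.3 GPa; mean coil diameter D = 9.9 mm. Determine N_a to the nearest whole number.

N_a = Gd⁴/(8D³k) = (81.3×10³ × 1.36⁴)/(8 × 9.9³ × 6)
    = 278129 / 46574.4 = 5.972 → 6 coils

6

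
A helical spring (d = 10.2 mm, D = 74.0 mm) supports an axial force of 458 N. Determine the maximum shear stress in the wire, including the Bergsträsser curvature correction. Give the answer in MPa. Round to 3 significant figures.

Spring index C = D/d = 74.0/10.2 = 7.2549
K_B = (4C+2)/(4C−3) = 31.020/26.020 = 1.1922
τ₀ = 8FD/(πd³) = 8·458·74.0/(π·10.2³) = 271136/3333.9 = 81.327 MPa
τ_max = K·τ₀ = 1.1922 × 81.327 = 96.955 MPa

97.0 MPa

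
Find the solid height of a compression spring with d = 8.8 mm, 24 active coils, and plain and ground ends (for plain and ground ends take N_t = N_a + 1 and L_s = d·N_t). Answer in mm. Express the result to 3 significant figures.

220 mm

plain and ground ends: N_t = N_a + 1 = 24 + 1 = 25
L_s = d·N_t = 8.8 × 25 = 220 mm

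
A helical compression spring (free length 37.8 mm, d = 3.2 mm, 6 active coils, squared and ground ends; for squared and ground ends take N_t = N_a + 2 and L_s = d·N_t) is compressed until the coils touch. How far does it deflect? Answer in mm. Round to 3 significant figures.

N_t = 8; L_s = 3.2·8 = 25.6 mm
δ_solid = L₀ − L_s = 37.8 − 25.6 = 12.2 mm

12.2 mm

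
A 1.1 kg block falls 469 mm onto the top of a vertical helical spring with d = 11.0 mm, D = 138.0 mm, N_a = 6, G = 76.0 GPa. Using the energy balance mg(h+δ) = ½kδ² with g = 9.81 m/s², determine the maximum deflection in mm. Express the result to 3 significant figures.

35.1 mm

k = Gd⁴/(8D³N_a) = (76.0×10³)(11.0⁴)/(8·138.0³·6) = 8.8208 N/mm
W = mg = 1.1 × 9.81 = 10.791 N
½kδ² − Wδ − Wh = 0 → δ = (W + √(W² + 2kWh))/k
δ = (10.791 + √(116.45 + 89283.3))/8.8208 = (10.791 + 299)/8.8208 = 35.12 mm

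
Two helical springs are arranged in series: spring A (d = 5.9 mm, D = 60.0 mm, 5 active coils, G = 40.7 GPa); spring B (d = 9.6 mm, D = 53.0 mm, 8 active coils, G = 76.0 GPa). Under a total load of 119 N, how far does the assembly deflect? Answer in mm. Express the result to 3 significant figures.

22.6 mm

k_A = Gd⁴/(8D³N_a) = (40.7×10³)(5.9⁴)/(8·60.0³·5) = 5.7081 N/mm
k_B = Gd⁴/(8D³N_a) = (76.0×10³)(9.6⁴)/(8·53.0³·8) = 67.747 N/mm
Series: 1/k_eq = 1/5.7081 + 1/67.747 = 0.18995; k_eq = 5.2645 N/mm
δ = F/k_eq = 119/5.2645 = 22.604 mm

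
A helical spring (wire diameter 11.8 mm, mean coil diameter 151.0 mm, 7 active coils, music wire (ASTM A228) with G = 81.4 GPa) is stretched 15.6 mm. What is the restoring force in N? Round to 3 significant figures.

128 N

k = Gd⁴/(8D³N_a) = (81.4×10³)(11.8⁴)/(8·151.0³·7) = 8.1853 N/mm
F = k·δ = 8.1853 × 15.6 = 127.69 N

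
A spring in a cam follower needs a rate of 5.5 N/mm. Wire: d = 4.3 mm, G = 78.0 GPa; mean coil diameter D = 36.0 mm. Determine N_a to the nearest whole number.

N_a = Gd⁴/(8D³k) = (78.0×10³ × 4.3⁴)/(8 × 36.0³ × 5.5)
    = 2.66666e+07 / 2.05286e+06 = 12.99 → 13 coils

13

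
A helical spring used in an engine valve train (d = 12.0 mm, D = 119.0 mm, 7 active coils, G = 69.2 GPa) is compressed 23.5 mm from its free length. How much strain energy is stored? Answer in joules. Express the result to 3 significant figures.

4.20 J

k = Gd⁴/(8D³N_a) = (69.2×10³)(12.0⁴)/(8·119.0³·7) = 15.206 N/mm
U = ½kδ² = 0.5 × 15.206 × 23.5² = 4198.6 N·mm = 4.1986 J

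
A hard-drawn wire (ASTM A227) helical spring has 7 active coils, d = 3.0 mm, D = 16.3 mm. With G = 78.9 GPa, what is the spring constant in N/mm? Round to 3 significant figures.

26.4 N/mm

k = Gd⁴/(8D³N_a) = (78.9×10³ × 3.0⁴) / (8 × 16.3³ × 7)
  = 6.3909e+06 / 242522 = 26.352 N/mm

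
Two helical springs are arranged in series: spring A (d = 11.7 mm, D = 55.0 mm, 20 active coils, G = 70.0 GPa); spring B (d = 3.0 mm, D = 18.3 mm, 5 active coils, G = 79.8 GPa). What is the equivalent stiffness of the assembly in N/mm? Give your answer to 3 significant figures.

17.2 N/mm

k_A = Gd⁴/(8D³N_a) = (70.0×10³)(11.7⁴)/(8·55.0³·20) = 49.276 N/mm
k_B = Gd⁴/(8D³N_a) = (79.8×10³)(3.0⁴)/(8·18.3³·5) = 26.368 N/mm
Series: 1/k_eq = 1/49.276 + 1/26.368 = 0.058219; k_eq = 17.177 N/mm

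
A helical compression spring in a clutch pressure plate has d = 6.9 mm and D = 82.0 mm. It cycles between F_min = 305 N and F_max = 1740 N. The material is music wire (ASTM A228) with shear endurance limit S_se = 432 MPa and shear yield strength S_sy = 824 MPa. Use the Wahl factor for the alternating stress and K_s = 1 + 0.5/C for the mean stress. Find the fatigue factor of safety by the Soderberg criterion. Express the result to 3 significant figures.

C = D/d = 82.0/6.9 = 11.8841; K_W = (4C−1)/(4C−4)+0.615/C = 1.1207; K_s = 1+0.5/C = 1.0421
F_a = (F_max−F_min)/2 = 717.5 N; F_m = (F_max+F_min)/2 = 1022.5 N
τ_a = K_W·8F_aD/(πd³) = 1.1207 × 456.07 = 511.1 MPa
τ_m = K_s·8F_mD/(πd³) = 1.0421 × 649.94 = 677.28 MPa
Soderberg: 1/n_f = τ_a/S_se + τ_m/S_sy = 511.1/432 + 677.28/824 = 1.18309 + 0.82194 = 2.005
n_f = 1/2.005 = 0.4987

0.499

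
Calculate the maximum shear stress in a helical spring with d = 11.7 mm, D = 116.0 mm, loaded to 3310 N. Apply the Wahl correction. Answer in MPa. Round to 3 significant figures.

Spring index C = D/d = 116.0/11.7 = 9.9145
K_W = (4C−1)/(4C−4) + 0.615/C = 38.658/35.658 + 0.0620 = 1.1462
τ₀ = 8FD/(πd³) = 8·3310·116.0/(π·11.7³) = 3.07168e+06/5031.6 = 610.48 MPa
τ_max = K·τ₀ = 1.1462 × 610.48 = 699.7 MPa

700 MPa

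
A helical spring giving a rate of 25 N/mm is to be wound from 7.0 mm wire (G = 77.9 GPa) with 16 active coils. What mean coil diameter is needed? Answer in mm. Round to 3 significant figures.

38.8 mm

D = (Gd⁴/(8N_a·k))^(1/3) = (77.9×10³·7.0⁴/(8·16·25))^(1/3)
  = (58449.3)^(1/3) = 38.8085 mm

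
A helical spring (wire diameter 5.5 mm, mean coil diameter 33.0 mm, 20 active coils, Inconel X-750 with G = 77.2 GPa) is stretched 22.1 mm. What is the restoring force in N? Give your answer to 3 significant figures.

272 N

k = Gd⁴/(8D³N_a) = (77.2×10³)(5.5⁴)/(8·33.0³·20) = 12.286 N/mm
F = k·δ = 12.286 × 22.1 = 271.52 N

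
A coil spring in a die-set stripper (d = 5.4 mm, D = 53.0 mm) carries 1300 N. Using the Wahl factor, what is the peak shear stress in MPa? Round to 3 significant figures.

1280 MPa

Spring index C = D/d = 53.0/5.4 = 9.8148
K_W = (4C−1)/(4C−4) + 0.615/C = 38.259/35.259 + 0.0627 = 1.1477
τ₀ = 8FD/(πd³) = 8·1300·53.0/(π·5.4³) = 551200/494.69 = 1114.2 MPa
τ_max = K·τ₀ = 1.1477 × 1114.2 = 1278.9 MPa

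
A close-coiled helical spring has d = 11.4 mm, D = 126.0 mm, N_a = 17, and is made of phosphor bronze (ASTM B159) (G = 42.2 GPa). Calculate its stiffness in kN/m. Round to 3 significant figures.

2.62 kN/m

k = Gd⁴/(8D³N_a) = (42.2×10³ × 11.4⁴) / (8 × 126.0³ × 17)
  = 7.12741e+08 / 2.72051e+08 = 2.6199 N/mm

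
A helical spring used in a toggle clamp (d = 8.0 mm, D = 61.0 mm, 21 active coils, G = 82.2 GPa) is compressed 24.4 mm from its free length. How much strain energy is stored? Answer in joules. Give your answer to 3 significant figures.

2.63 J

k = Gd⁴/(8D³N_a) = (82.2×10³)(8.0⁴)/(8·61.0³·21) = 8.8294 N/mm
U = ½kδ² = 0.5 × 8.8294 × 24.4² = 2628.3 N·mm = 2.6283 J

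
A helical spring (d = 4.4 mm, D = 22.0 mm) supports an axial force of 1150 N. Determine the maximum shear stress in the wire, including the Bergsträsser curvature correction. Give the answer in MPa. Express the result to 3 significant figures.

979 MPa

Spring index C = D/d = 22.0/4.4 = 5.0000
K_B = (4C+2)/(4C−3) = 22.000/17.000 = 1.2941
τ₀ = 8FD/(πd³) = 8·1150·22.0/(π·4.4³) = 202400/267.61 = 756.31 MPa
τ_max = K·τ₀ = 1.2941 × 756.31 = 978.76 MPa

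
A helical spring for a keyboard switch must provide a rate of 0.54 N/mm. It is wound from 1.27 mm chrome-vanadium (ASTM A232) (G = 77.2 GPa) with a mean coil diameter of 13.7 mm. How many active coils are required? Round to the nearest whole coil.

N_a = Gd⁴/(8D³k) = (77.2×10³ × 1.27⁴)/(8 × 13.7³ × 0.54)
    = 200832 / 11108.2 = 18.08 → 18 coils

18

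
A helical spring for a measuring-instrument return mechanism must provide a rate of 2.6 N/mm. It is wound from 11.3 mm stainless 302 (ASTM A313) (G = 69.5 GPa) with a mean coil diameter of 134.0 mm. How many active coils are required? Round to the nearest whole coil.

23

N_a = Gd⁴/(8D³k) = (69.5×10³ × 11.3⁴)/(8 × 134.0³ × 2.6)
    = 1.13318e+09 / 5.0047e+07 = 22.64 → 23 coils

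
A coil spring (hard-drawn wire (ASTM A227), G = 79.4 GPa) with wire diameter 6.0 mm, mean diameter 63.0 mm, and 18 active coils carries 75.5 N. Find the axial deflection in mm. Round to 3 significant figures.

26.4 mm

k = Gd⁴/(8D³N_a) = (79.4×10³)(6.0⁴)/(8·63.0³·18) = 2.8579 N/mm
δ = F/k = 75.5 / 2.8579 = 26.418 mm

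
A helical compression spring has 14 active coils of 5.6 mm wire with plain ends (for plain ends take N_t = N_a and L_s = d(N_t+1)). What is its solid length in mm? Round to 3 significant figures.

plain ends: N_t = N_a = 14
L_s = d·(N_t+1) = 5.6 × 15 = 84 mm

84.0 mm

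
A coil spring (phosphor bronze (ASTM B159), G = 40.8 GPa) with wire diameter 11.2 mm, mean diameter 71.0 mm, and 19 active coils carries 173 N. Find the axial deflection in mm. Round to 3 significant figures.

k = Gd⁴/(8D³N_a) = (40.8×10³)(11.2⁴)/(8·71.0³·19) = 11.801 N/mm
δ = F/k = 173 / 11.801 = 14.66 mm

14.7 mm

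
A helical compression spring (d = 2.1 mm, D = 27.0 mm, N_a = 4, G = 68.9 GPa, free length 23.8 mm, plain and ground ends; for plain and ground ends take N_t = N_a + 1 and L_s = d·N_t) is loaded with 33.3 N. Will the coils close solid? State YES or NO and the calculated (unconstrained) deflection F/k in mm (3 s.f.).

YES, δ = 15.7 mm

k = Gd⁴/(8D³N_a) = (68.9×10³)(2.1⁴)/(8·27.0³·4) = 2.1274 N/mm
N_t = 5; L_s = 2.1·5 = 10.5 mm; δ_solid = L₀ − L_s = 23.8 − 10.5 = 13.3 mm
δ = F/k = 33.3/2.1274 = 15.653 mm
δ ≥ δ_solid → spring goes solid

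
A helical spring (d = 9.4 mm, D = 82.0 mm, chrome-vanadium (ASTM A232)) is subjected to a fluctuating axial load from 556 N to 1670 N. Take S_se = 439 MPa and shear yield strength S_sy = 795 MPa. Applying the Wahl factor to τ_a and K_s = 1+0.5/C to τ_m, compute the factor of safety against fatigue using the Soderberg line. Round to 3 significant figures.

1.34

C = D/d = 82.0/9.4 = 8.7234; K_W = (4C−1)/(4C−4)+0.615/C = 1.1676; K_s = 1+0.5/C = 1.0573
F_a = (F_max−F_min)/2 = 557 N; F_m = (F_max+F_min)/2 = 1113 N
τ_a = K_W·8F_aD/(πd³) = 1.1676 × 140.03 = 163.5 MPa
τ_m = K_s·8F_mD/(πd³) = 1.0573 × 279.81 = 295.85 MPa
Soderberg: 1/n_f = τ_a/S_se + τ_m/S_sy = 163.5/439 + 295.85/795 = 0.37244 + 0.37214 = 0.74458
n_f = 1/0.74458 = 1.343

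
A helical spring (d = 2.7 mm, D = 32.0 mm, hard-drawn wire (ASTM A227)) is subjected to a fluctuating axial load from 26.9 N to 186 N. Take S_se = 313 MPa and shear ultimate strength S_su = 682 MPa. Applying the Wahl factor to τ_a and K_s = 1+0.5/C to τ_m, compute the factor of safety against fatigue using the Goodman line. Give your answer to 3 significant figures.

C = D/d = 32.0/2.7 = 11.8519; K_W = (4C−1)/(4C−4)+0.615/C = 1.1210; K_s = 1+0.5/C = 1.0422
F_a = (F_max−F_min)/2 = 79.55 N; F_m = (F_max+F_min)/2 = 106.45 N
τ_a = K_W·8F_aD/(πd³) = 1.1210 × 329.34 = 369.19 MPa
τ_m = K_s·8F_mD/(πd³) = 1.0422 × 440.7 = 459.29 MPa
Goodman: 1/n_f = τ_a/S_se + τ_m/S_su = 369.19/313 + 459.29/682 = 1.17951 + 0.67345 = 1.853
n_f = 1/1.853 = 0.5397

0.540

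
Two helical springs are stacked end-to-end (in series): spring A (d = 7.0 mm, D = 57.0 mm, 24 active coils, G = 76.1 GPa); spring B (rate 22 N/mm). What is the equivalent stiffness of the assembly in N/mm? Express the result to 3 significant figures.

k_A = Gd⁴/(8D³N_a) = (76.1×10³)(7.0⁴)/(8·57.0³·24) = 5.1387 N/mm
Series: 1/k_eq = 1/5.1387 + 1/22 = 0.24006; k_eq = 4.1657 N/mm

4.17 N/mm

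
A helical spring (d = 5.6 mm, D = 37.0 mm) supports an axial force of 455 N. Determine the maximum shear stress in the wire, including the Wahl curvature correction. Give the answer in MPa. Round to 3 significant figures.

Spring index C = D/d = 37.0/5.6 = 6.6071
K_W = (4C−1)/(4C−4) + 0.615/C = 25.429/22.429 + 0.0931 = 1.2268
τ₀ = 8FD/(πd³) = 8·455·37.0/(π·5.6³) = 134680/551.71 = 244.11 MPa
τ_max = K·τ₀ = 1.2268 × 244.11 = 299.49 MPa

299 MPa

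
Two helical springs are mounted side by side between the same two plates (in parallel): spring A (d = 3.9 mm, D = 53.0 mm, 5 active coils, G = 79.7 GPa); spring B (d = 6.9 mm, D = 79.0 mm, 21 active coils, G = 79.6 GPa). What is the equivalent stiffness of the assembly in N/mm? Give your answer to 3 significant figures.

k_A = Gd⁴/(8D³N_a) = (79.7×10³)(3.9⁴)/(8·53.0³·5) = 3.0962 N/mm
k_B = Gd⁴/(8D³N_a) = (79.6×10³)(6.9⁴)/(8·79.0³·21) = 2.1783 N/mm
Parallel: k_eq = 3.0962 + 2.1783 = 5.2745 N/mm

5.27 N/mm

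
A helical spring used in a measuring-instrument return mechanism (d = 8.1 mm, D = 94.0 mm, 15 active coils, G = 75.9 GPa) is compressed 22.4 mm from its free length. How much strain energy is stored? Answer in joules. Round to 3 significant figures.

0.822 J

k = Gd⁴/(8D³N_a) = (75.9×10³)(8.1⁴)/(8·94.0³·15) = 3.2781 N/mm
U = ½kδ² = 0.5 × 3.2781 × 22.4² = 822.4 N·mm = 0.8224 J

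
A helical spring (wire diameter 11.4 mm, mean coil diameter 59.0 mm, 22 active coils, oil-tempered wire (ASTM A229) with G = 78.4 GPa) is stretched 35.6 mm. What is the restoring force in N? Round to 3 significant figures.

k = Gd⁴/(8D³N_a) = (78.4×10³)(11.4⁴)/(8·59.0³·22) = 36.633 N/mm
F = k·δ = 36.633 × 35.6 = 1304.1 N

1300 N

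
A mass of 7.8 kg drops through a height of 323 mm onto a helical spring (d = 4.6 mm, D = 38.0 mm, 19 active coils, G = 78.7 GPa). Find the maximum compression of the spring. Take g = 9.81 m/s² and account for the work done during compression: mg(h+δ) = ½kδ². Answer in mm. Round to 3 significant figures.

128 mm

k = Gd⁴/(8D³N_a) = (78.7×10³)(4.6⁴)/(8·38.0³·19) = 4.2249 N/mm
W = mg = 7.8 × 9.81 = 76.518 N
½kδ² − Wδ − Wh = 0 → δ = (W + √(W² + 2kWh))/k
δ = (76.518 + √(5855 + 208837))/4.2249 = (76.518 + 463.35)/4.2249 = 127.78 mm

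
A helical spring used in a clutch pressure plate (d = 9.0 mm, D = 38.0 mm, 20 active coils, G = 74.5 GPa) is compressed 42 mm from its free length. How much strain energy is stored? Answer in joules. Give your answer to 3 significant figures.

k = Gd⁴/(8D³N_a) = (74.5×10³)(9.0⁴)/(8·38.0³·20) = 55.674 N/mm
U = ½kδ² = 0.5 × 55.674 × 42² = 49105 N·mm = 49.105 J

49.1 J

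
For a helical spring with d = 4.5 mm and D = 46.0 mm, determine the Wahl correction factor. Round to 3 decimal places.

C = D/d = 46.0/4.5 = 10.2222
K_W = (4C−1)/(4C−4) + 0.615/C = 39.889/36.889 + 0.0602 = 1.1415

1.141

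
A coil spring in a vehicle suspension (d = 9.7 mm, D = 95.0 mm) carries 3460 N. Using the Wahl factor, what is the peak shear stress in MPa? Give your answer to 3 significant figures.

Spring index C = D/d = 95.0/9.7 = 9.7938
K_W = (4C−1)/(4C−4) + 0.615/C = 38.175/35.175 + 0.0628 = 1.1481
τ₀ = 8FD/(πd³) = 8·3460·95.0/(π·9.7³) = 2.6296e+06/2867.2 = 917.12 MPa
τ_max = K·τ₀ = 1.1481 × 917.12 = 1052.9 MPa

1050 MPa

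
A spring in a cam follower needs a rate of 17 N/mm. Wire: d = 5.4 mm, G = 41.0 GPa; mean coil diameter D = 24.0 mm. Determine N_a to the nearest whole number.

19

N_a = Gd⁴/(8D³k) = (41.0×10³ × 5.4⁴)/(8 × 24.0³ × 17)
    = 3.48625e+07 / 1.88006e+06 = 18.54 → 19 coils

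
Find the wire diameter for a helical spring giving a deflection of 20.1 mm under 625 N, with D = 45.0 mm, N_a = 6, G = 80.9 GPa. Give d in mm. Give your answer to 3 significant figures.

Required rate k = F/δ = 625/20.1 = 31.095 N/mm
d = (8D³N_a·k / G)^(1/4) = (8·45.0³·6·31.095 / (80.9×10³))^0.25
  = (1681.2)^0.25 = 6.4033 mm

6.40 mm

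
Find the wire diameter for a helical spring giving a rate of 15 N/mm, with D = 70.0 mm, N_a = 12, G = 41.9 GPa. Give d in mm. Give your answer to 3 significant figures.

d = (8D³N_a·k / G)^(1/4) = (8·70.0³·12·15 / (41.9×10³))^0.25
  = (11788)^0.25 = 10.4198 mm

10.4 mm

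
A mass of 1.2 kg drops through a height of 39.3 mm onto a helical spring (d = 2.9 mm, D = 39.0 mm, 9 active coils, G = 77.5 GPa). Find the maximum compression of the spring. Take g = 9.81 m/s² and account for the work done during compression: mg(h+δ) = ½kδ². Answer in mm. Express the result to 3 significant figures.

k = Gd⁴/(8D³N_a) = (77.5×10³)(2.9⁴)/(8·39.0³·9) = 1.2834 N/mm
W = mg = 1.2 × 9.81 = 11.772 N
½kδ² − Wδ − Wh = 0 → δ = (W + √(W² + 2kWh))/k
δ = (11.772 + √(138.58 + 1187.52))/1.2834 = (11.772 + 36.416)/1.2834 = 37.546 mm

37.5 mm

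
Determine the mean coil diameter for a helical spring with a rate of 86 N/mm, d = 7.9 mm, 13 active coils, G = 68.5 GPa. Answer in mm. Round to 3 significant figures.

D = (Gd⁴/(8N_a·k))^(1/3) = (68.5×10³·7.9⁴/(8·13·86))^(1/3)
  = (29831)^(1/3) = 31.0139 mm

31.0 mm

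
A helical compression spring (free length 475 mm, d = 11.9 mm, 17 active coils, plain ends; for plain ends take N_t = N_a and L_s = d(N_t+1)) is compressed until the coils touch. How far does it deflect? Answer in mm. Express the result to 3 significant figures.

N_t = 17; L_s = 11.9·18 = 214.2 mm
δ_solid = L₀ − L_s = 475 − 214.2 = 260.8 mm

261 mm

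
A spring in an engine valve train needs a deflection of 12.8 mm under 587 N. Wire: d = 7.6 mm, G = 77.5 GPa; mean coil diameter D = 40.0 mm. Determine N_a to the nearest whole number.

Required rate k = F/δ = 587/12.8 = 45.859 N/mm
N_a = Gd⁴/(8D³k) = (77.5×10³ × 7.6⁴)/(8 × 40.0³ × 45.859)
    = 2.58557e+08 / 2.348e+07 = 11.01 → 11 coils

11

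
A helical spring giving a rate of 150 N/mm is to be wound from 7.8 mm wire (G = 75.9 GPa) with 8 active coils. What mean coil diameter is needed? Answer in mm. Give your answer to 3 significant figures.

30.8 mm

D = (Gd⁴/(8N_a·k))^(1/3) = (75.9×10³·7.8⁴/(8·8·150))^(1/3)
  = (29265)^(1/3) = 30.8165 mm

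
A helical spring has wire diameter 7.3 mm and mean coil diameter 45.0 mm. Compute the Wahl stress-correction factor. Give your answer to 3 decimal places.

C = D/d = 45.0/7.3 = 6.1644
K_W = (4C−1)/(4C−4) + 0.615/C = 23.658/20.658 + 0.0998 = 1.2450

1.245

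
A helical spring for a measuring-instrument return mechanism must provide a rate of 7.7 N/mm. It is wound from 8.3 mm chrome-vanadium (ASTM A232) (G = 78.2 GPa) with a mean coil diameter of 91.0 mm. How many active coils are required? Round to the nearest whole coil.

N_a = Gd⁴/(8D³k) = (78.2×10³ × 8.3⁴)/(8 × 91.0³ × 7.7)
    = 3.71124e+08 / 4.642e+07 = 7.995 → 8 coils

8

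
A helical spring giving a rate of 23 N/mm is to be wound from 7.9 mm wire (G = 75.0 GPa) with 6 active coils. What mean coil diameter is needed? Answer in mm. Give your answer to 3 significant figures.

64.2 mm

D = (Gd⁴/(8N_a·k))^(1/3) = (75.0×10³·7.9⁴/(8·6·23))^(1/3)
  = (264607)^(1/3) = 64.1998 mm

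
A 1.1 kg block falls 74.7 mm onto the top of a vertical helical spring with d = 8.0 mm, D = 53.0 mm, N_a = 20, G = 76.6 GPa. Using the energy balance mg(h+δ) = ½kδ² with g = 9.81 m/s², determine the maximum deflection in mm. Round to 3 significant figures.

k = Gd⁴/(8D³N_a) = (76.6×10³)(8.0⁴)/(8·53.0³·20) = 13.172 N/mm
W = mg = 1.1 × 9.81 = 10.791 N
½kδ² − Wδ − Wh = 0 → δ = (W + √(W² + 2kWh))/k
δ = (10.791 + √(116.45 + 21235.1))/13.172 = (10.791 + 146.12)/13.172 = 11.913 mm

11.9 mm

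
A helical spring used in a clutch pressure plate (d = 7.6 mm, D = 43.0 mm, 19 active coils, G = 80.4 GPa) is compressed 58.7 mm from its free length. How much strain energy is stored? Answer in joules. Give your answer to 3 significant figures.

k = Gd⁴/(8D³N_a) = (80.4×10³)(7.6⁴)/(8·43.0³·19) = 22.195 N/mm
U = ½kδ² = 0.5 × 22.195 × 58.7² = 38239 N·mm = 38.239 J

38.2 J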